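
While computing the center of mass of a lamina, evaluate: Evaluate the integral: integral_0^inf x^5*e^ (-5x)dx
This is a Gamma integral. Substitute u=5x (du=5 dx):
integral_0^inf x^5 * e^(-5x) dx=(1/5^6) integral_0^inf u^5 * e^(-u) du
=Gamma(6)/5^6=5!/5^6=120/15625

Answer: 24/3125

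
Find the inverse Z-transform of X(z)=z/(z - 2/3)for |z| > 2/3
Standard pair: z/(z-a) <-> a^n*u[n] for causal signals
With a = 2/3: x[n] = (2/3)^n*u[n]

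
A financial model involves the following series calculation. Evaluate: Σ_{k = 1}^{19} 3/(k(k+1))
Partial fractions: 3/(k(k + 1))=3/k - 3/(k + 1)
Telescoping sum: 3(1 - 1/20)=3·19/20

Answer: 57/20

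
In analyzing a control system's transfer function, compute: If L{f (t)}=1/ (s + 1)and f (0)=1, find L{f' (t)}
L{f'(t)}=s·F(s) - f(0)=s/(s + 1) - 1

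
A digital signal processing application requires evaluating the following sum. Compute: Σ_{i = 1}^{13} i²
Using formula: Σ i^2 = n(n+1)(2n+1)/6 = 13·14·27/6 = 819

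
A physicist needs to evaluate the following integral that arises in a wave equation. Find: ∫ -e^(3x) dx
Since d/dx[e^(3x)] = 3e^(3x), we get -1/3 e^(3x)+C

Answer: (-1/3)e^(3x)+C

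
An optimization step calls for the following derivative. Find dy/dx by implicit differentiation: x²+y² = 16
Differentiate both sides: 2x + 2y·(dy/dx)=0
Solve: dy/dx=-2x/(2y)=-x/y

Answer: dy/dx=-x/y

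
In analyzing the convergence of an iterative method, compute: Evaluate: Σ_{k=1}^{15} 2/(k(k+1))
Partial fractions: 2/(k(k+1))=2/k - 2/(k+1)
Telescoping sum: 2(1-1/16)=2·15/16

Answer: 15/8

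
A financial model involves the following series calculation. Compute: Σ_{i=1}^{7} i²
Using formula: Σ i^2 = n(n+1)(2n+1)/6 = 7·8·15/6 = 140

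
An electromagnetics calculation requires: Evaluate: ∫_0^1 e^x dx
Antiderivative: e^x
Evaluate: (e^1-1)

Answer: e^1-1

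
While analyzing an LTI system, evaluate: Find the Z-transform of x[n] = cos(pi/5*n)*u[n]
Z{cos(w0 * n) * u[n]} = z(z - cos(w0))/(z^2-2z * cos(w0)+1)
With w0 = pi/5: X(z) = z(z - cos(pi/5))/(z^2-2z * cos(pi/5)+1)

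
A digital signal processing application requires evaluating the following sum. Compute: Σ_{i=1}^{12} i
Using formula: Σ i^1=n(n+1)/2=12·13/2=78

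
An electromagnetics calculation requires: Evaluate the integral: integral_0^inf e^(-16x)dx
integral_0^inf e^(-16x) dx=[-1/16 * e^(-16x)]_0^inf
=0 - (-1/16)=1/16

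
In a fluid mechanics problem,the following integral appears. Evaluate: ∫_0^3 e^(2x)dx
Antiderivative: (1/2)e^(2x)
Evaluate: (1/2)(e^6 - 1)

Answer: (e^6 - 1)/2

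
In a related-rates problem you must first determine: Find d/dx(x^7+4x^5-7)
Power rule: d/dx(ax^n)=n·a·x^(n-1)
Term by term: 7·x^6+20·x^4

Answer: 7x^6+20x^4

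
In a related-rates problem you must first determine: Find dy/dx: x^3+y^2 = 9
Differentiate: 3x^2+2y·(dy/dx)=0
dy/dx=-3x^2/(2y)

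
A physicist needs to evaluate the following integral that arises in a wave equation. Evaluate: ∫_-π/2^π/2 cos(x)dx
Antiderivative: sin(x)
Evaluate at bounds: [sin(1·π/2)/1] - [sin(1·-π/2)/1]
=((1) - (-1))/1=2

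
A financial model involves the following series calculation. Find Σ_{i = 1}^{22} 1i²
=1·n(n + 1)(2n + 1)/6=1·22·23·45/6=3795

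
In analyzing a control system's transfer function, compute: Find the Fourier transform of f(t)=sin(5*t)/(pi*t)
sin(W*t)/(pi*t) = (W/pi)*sinc(W*t/pi) is the impulse response of the ideal low-pass filter with cutoff W (here W = 5).
Its Fourier transform is a rectangular function:
F(omega) = 1 for |omega| < 5, 0 otherwise

Answer: rect(omega/10) [i.e., 1 for |omega| < 5, 0 otherwise]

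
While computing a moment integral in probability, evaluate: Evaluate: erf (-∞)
erf(-∞)=-1 (the error function is odd, so erf(-∞)=-erf(∞)=-1)

Answer: -1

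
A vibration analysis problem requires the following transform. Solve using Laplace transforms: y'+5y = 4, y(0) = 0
Take L of both sides: sY(s) - 0 + 5Y(s)=4/s
Y(s)(s + 5)=4/s + 0
Y(s)=4/(s(s + 5)) + 0/(s + 5)
Partial fractions: 4/(s(s + 5))=(4/5)/s - (4/5)/(s + 5)
So Y(s)=(4/5)/s - (4/5)/(s + 5)
Inverse transform (L^(-1){1/s}=1, L^(-1){1/(s + 5)}=e^(-5t)):

Answer: y(t)=4/5 - (4/5)·e^(-5t)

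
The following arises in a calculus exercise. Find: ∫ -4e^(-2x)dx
Since d/dx[e^(-2x)] = -2e^(-2x), we get 2 e^(-2x)+C

Answer: 2e^(-2x)+C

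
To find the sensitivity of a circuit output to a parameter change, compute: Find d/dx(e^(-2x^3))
Chain rule: d/dx[e^u]=e^u · u' where u=-2x^3
u'=-6x^2

Answer: -6x^2·e^(-2x^3)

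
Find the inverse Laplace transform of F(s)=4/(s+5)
L^(-1){4/(s-a)}=c·e^(at)
Here a=-5, c=4

Answer: 4e^(-5t)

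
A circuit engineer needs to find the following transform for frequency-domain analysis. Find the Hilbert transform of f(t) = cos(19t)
The Hilbert transform shifts each frequency component by -pi/2.
H{cos(wt)}=sin(wt)
With w=19: H{cos(19t)}=sin(19t)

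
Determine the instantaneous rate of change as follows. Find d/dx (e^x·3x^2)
Product rule: (fg)' = f'g + fg'
f = e^x, f' = e^x
g = 3x^2, g' = 6x

Answer: 3·e^x·x^2 + 6·e^x·x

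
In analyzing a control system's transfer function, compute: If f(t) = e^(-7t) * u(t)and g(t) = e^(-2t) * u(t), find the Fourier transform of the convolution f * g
By the convolution theorem: F{f*g}=F(omega)*G(omega)
F(omega)=1/(7 + j*omega), G(omega)=1/(2 + j*omega)
F{f*g}=1/((7 + j*omega)(2 + j*omega))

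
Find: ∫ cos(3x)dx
Using substitution u = 3x: ∫ cos(u) du/3 = sin(u)/3 + C

Answer: (1/3)sin(3x) + C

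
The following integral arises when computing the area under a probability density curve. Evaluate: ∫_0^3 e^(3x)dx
Antiderivative: (1/3)e^(3x)
Evaluate: (1/3)(e^9 - 1)

Answer: (e^9 - 1)/3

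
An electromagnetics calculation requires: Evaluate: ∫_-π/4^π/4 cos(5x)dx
Antiderivative: sin(5x)/5
Evaluate at bounds: [sin(5·π/4)/5] - [sin(5·-π/4)/5]
= ((-√2/2) - (√2/2))/5 = -√2/5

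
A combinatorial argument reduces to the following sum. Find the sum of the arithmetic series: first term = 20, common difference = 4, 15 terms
Last term: a_n=20+(15-1)·4=76
Sum=n(a_1+a_n)/2=15(20+76)/2=720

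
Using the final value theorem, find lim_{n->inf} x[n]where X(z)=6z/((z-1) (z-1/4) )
Final value theorem: lim x[n] = lim_{z->1} (z-1)*X(z)
(z-1)*X(z) = 6z/(z-1/4)
As z->1: 6/(1-1/4) = 6/(3/4) = 8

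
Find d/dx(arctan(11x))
d/dx[arctan(u)] = u'/(1 + u²), u = 11x, u' = 11

Answer: 11/(1 + 121x²)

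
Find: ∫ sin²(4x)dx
Using identity sin²(u)=(1 - cos(2u))/2:
∫ (1 - cos(8x))/2 dx=x/2 - sin(8x)/16 + C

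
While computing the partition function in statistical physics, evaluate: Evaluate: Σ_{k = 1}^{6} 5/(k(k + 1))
Partial fractions: 5/(k(k+1))=5/k - 5/(k+1)
Telescoping sum: 5(1-1/7)=5·6/7

Answer: 30/7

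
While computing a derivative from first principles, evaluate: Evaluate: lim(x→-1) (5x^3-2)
Polynomial is continuous, so substitute x = -1:
5·(-1)^3-2 = -7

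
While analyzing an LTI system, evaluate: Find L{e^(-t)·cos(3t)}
First shifting: L{e^(at)f(t)}=F(s-a)
L{cos(3t)}=s/(s² + 9)
Shift: (s + 1)/((s + 1)² + 9)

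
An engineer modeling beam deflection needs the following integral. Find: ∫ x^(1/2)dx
Power rule: ∫ x^(1/2) dx=x^(3/2)/(3/2)+C

Answer: (2/3)·x^(3/2)+C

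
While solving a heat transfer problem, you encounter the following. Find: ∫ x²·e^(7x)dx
Integration by parts twice:
First: u=x², dv=e^(7x) dx => x²e^(7x)/7 - (2/7)∫ xe^(7x) dx
Second (∫ xe^(7x) dx): xe^(7x)/7 - e^(7x)/49
Combining: e^(7x)(x²/7-2x/49+2/343)+C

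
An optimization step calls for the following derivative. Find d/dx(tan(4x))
Chain rule: d/dx[tan(u)] = sec²(u)·u' where u = 4x
u' = 4

Answer: 4·sec²(4x)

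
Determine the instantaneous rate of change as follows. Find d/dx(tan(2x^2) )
Chain rule: d/dx[tan(u)] = sec²(u)·u' where u = 2x^2
u' = 4x

Answer: 4x·sec²(2x^2)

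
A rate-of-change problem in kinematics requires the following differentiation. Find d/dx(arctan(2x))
d/dx[arctan(u)] = u'/(1+u²), u = 2x, u' = 2

Answer: 2/(1+4x²)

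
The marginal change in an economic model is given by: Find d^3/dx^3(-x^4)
Apply power rule 3 times:
d^1: -4x^3
d^2: -12x^2
d^3: -24x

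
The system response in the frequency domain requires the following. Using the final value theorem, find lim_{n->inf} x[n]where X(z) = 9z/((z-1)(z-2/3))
Final value theorem: lim x[n]=lim_{z->1} (z-1)*X(z)
(z-1)*X(z)=9z/(z-2/3)
As z->1: 9/(1-2/3)=9/(1/3)=27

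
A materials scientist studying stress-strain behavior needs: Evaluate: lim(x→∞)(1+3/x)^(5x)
Rewrite as [(1+3/x)^x]^5.
lim(1+3/x)^x=e^3, so limit=(e^3)^5=e^15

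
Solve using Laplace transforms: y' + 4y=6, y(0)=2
Take L of both sides: sY(s)-2+4Y(s)=6/s
Y(s)(s+4)=6/s+2
Y(s)=6/(s(s+4))+2/(s+4)
Partial fractions: 6/(s(s+4))=(3/2)/s - (3/2)/(s+4)
So Y(s)=(3/2)/s+(1/2)/(s+4)
Inverse transform (L^(-1){1/s}=1, L^(-1){1/(s+4)}=e^(-4t)):

Answer: y(t)=3/2+(1/2)·e^(-4t)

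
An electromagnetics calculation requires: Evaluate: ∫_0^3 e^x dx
Antiderivative: e^x
Evaluate: (e^3-1)

Answer: e^3-1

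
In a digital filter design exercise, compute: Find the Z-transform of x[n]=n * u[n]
Standard pair: Z{n*u[n]} = z/(z-1)^2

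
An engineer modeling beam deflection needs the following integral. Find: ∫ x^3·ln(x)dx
By parts: u=ln(x), dv=x^3 dx
du=1/x dx, v=x^4/4
=x^4·ln(x)/4 - ∫ x^3/4 dx
=x^4·ln(x)/4 - x^4/16 + C

Answer: x^4(ln(x)/4 - 1/16) + C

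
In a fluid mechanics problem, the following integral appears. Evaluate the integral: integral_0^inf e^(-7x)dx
integral_0^inf e^(-7x) dx = [-1/7 * e^(-7x)]_0^inf
= 0 - (-1/7) = 1/7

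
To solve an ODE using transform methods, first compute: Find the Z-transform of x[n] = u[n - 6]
Using the time-shift property: Z{u[n-6]}=z^(-6)*z/(z-1)
=z^(-5)/(z-1)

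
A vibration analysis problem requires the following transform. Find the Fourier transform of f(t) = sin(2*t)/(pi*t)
sin(W * t)/(pi * t)=(W/pi) * sinc(W * t/pi) is the impulse response of the ideal low-pass filter with cutoff W (here W=2).
Its Fourier transform is a rectangular function:
F(omega)=1 for |omega| < 2, 0 otherwise

Answer: rect(omega/4) [i.e., 1 for |omega| < 2, 0 otherwise]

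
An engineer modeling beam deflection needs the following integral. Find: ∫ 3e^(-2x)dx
Since d/dx[e^(-2x)] = -2e^(-2x), we get -3/2 e^(-2x)+C

Answer: (-3/2)e^(-2x)+C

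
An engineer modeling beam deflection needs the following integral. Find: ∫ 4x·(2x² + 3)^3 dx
Let u = 2x²+3, du = 4x dx
∫ u^3 du = u^4/4+C

Answer: (2x²+3)^4/4+C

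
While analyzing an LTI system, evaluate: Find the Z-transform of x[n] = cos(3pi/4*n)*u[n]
Z{cos(w0 * n) * u[n]}=z(z - cos(w0))/(z^2 - 2z * cos(w0) + 1)
With w0=3pi/4: X(z)=z(z - cos(3pi/4))/(z^2 - 2z * cos(3pi/4) + 1)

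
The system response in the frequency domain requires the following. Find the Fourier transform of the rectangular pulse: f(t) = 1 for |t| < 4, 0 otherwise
F(omega) = integral from -4 to 4 of e^(-j * omega * t) dt
= 2 * sin(4 * omega)/omega = 8 * sinc(4 * omega/pi)

Answer: 2 * sin(4 * omega)/omega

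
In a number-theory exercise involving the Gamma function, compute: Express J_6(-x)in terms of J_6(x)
For integer n: J_n(-x) = (-1)^n J_n(x)
With n = 6: J_6(-x) = (-1)^6 J_6(x) = J_6(x)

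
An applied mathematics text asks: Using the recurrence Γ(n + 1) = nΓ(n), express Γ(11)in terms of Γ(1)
Γ(11)=10Γ(10)=10·9Γ(9)=...=10!·Γ(1)=3628800·Γ(1)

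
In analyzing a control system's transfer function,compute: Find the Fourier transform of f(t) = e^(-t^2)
The Fourier transform of a Gaussian e^(-t^2) is sqrt(pi)*e^(-omega^2/4).
With a=1: F(omega)=sqrt(pi)*e^(-omega^2/4)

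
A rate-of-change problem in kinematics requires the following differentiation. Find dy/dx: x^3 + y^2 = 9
Differentiate: 3x^2+2y·(dy/dx)=0
dy/dx=-3x^2/(2y)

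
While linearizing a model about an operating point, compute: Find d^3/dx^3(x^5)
Apply power rule 3 times:
d^1: 5x^4
d^2: 20x^3
d^3: 60x^2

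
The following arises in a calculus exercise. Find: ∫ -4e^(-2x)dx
Since d/dx[e^(-2x)] = -2e^(-2x), we get 2 e^(-2x) + C

Answer: 2e^(-2x) + C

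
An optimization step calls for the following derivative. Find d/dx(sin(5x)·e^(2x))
Product rule: (fg)' = f'g+fg'
f = sin(5x), f' = 5·cos(5x)
g = e^(2x), g' = 2·e^(2x)

Answer: 5·cos(5x)·e^(2x)+2·sin(5x)·e^(2x)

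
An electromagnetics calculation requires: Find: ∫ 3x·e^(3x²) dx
Let u = 3x², du = 6x dx
∫ (1/2)e^u du = e^u/2+C

Answer: e^(3x²)/2+C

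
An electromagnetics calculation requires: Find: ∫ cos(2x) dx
Using substitution u=2x: ∫ cos(u) du/2=sin(u)/2+C

Answer: (1/2)sin(2x)+C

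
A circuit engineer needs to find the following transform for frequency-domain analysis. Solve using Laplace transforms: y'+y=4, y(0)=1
Take L of both sides: sY(s) - 1 + Y(s)=4/s
Y(s)(s + 1)=4/s + 1
Y(s)=4/(s(s + 1)) + 1/(s + 1)
Partial fractions: 4/(s(s + 1))=4/s - 4/(s + 1)
So Y(s)=4/s - 3/(s + 1)
Inverse transform (L^(-1){1/s}=1, L^(-1){1/(s + 1)}=e^(-t)):

Answer: y(t)=4 - 3·e^(-t)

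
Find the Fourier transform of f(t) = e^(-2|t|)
Using the standard pair: F{e^(-a|t|)}=2a/(a^2+omega^2)
With a=2: F(omega)=4/(4+omega^2)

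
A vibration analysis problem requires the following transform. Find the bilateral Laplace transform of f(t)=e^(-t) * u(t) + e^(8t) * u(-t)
For e^(-t) * u(t): L=1/(s + 1), Re(s) > -1
For e^(8t) * u(-t): L=-1/(s-8), Re(s) < 8
Combined: F(s)=1/(s + 1) - 1/(s-8), -1 < Re(s) < 8

Answer: 1/(s + 1) - 1/(s-8), ROC: -1 < Re(s) < 8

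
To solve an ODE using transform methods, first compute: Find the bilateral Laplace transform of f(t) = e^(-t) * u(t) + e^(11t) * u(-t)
For e^(-t) * u(t): L=1/(s + 1), Re(s) > -1
For e^(11t) * u(-t): L=-1/(s-11), Re(s) < 11
Combined: F(s)=1/(s + 1) - 1/(s-11), -1 < Re(s) < 11

Answer: 1/(s + 1) - 1/(s-11), ROC: -1 < Re(s) < 11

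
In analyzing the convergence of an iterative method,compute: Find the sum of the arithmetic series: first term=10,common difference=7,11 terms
Last term: a_n = 10 + (11 - 1)·7 = 80
Sum = n(a_1 + a_n)/2 = 11(10 + 80)/2 = 495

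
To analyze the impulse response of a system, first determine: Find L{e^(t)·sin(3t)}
First shifting: L{e^(at)f(t)}=F(s-a)
L{sin(3t)}=3/(s²+9)
Shift: 3/((s-1)²+9)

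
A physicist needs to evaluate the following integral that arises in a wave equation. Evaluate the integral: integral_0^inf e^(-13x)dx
integral_0^inf e^(-13x) dx=[-1/13 * e^(-13x)]_0^inf
=0 - (-1/13)=1/13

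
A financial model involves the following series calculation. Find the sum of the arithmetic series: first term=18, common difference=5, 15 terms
Last term: a_n = 18+(15-1)·5 = 88
Sum = n(a_1+a_n)/2 = 15(18+88)/2 = 795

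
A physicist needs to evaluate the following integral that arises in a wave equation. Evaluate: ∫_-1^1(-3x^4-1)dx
Step 1: Find antiderivative F(x)=(-3/5)x^5 - x
Step 2: F(1) - F(-1)=-8/5 - (8/5)=-16/5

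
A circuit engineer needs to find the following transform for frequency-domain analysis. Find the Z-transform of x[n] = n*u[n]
Standard pair: Z{n*u[n]} = z/(z-1)^2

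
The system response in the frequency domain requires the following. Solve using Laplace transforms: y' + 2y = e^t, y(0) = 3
Take L: sY - 3 + 2Y=1/(s-1)
Y(s + 2)=1/(s-1) + 3
Y=1/((s-1)(s + 2)) + 3/(s + 2)
Partial fractions: 1/((s-1)(s + 2))=(1/3)/(s-1) - (1/3)/(s + 2)
So Y=(1/3)/(s-1) + (8/3)/(s + 2)
Inverse Laplace transform (L^(-1){1/(s-1)}=e^t, L^(-1){1/(s + 2)}=e^(-2t)):

Answer: y(t)=(1/3)·e^t + (8/3)·e^(-2t)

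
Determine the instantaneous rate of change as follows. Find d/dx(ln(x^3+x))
Chain rule: d/dx[ln(u)]=u'/u where u=x^3 + x
u'=3x^2 + 1

Answer: (3x^2 + 1)/(x^3 + x)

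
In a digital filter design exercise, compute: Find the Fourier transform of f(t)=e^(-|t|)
Using the standard pair: F{e^(-a|t|)} = 2a/(a^2+omega^2)
With a = 1: F(omega) = 2/(1+omega^2)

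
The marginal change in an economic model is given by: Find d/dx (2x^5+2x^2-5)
Power rule: d/dx(ax^n) = n·a·x^(n-1)
Term by term: 10·x^4+4·x

Answer: 10x^4+4x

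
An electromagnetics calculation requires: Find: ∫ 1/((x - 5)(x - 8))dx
Partial fractions: 1/((x-5)(x-8))=A/(x-5)+B/(x-8)
A=-1/3, B=1/3
∫ [-1/3· 1/(x-5)+1/3· 1/(x-8)] dx
=(1/3)[ln|x-8| - ln|x-5|]+C

Answer: (1/3)·ln|(x-8)/(x-5)|+C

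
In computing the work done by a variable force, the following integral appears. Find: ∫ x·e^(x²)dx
Let u = x², du = 2x dx
∫ (1/2)e^u du = e^u/2 + C

Answer: e^(x²)/2 + C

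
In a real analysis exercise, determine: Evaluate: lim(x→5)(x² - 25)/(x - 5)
Factor: (x² - 25) = (x-5)(x + 5)
Cancel (x-5): lim(x→5) (x + 5) = 10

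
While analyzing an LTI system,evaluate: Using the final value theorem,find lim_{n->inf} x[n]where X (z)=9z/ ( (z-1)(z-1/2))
Final value theorem: lim x[n]=lim_{z->1} (z-1) * X(z)
(z-1) * X(z)=9z/(z-1/2)
As z->1: 9/(1 - 1/2)=9/(1/2)=18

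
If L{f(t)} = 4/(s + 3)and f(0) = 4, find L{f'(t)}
L{f'(t)}=s·F(s) - f(0)=4s/(s+3)-4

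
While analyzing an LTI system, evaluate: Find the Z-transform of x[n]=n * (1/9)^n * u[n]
Using the property Z{n * a^n * u[n]} = az/(z-a)^2
With a = 1/9: X(z) = (1/9)z/(z - 1/9)^2, |z| > 1/9

Answer: (1/9)z/(z - 1/9)^2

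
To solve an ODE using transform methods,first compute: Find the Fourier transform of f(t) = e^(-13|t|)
Using the standard pair: F{e^(-a|t|)}=2a/(a^2 + omega^2)
With a=13: F(omega)=26/(169 + omega^2)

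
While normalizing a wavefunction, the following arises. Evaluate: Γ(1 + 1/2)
Γ(n + 1/2) = (2n)!√π/(4^n·n!)
= 2√π/(4·1) = (1/2)·√π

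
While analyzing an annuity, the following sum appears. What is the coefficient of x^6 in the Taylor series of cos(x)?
cos(x)=Σ (-1)^k x^(2k)/(2k)!
For x^6: (-1)^3/6!=-1/720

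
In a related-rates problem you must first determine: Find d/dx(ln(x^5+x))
Chain rule: d/dx[ln(u)]=u'/u where u=x^5 + x
u'=5x^4 + 1

Answer: (5x^4 + 1)/(x^5 + x)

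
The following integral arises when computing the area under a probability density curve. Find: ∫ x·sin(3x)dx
By parts: u=x, dv=sin(3x) dx
du=dx, v=-cos(3x)/3
=-x·cos(3x)/3+sin(3x)/3²+C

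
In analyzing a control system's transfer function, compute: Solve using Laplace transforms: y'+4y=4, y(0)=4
Take L of both sides: sY(s)-4+4Y(s)=4/s
Y(s)(s+4)=4/s+4
Y(s)=4/(s(s+4))+4/(s+4)
Partial fractions: 4/(s(s+4))=1/s - 1/(s+4)
So Y(s)=1/s+3/(s+4)
Inverse transform (L^(-1){1/s}=1, L^(-1){1/(s+4)}=e^(-4t)):

Answer: y(t)=1+3·e^(-4t)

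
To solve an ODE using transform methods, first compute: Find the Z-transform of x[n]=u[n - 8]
Using the time-shift property: Z{u[n-8]} = z^(-8)*z/(z-1)
= z^(-7)/(z-1)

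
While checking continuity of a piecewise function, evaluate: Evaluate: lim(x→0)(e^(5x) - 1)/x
L'Hôpital (0/0): lim 5e^(5x)/1 = 5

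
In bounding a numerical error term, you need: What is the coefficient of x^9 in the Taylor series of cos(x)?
cos(x) has only even powers. Coefficient of x^9 = 0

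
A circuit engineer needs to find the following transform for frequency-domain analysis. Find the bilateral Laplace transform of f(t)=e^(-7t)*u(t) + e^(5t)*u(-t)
For e^(-7t)*u(t): L = 1/(s + 7), Re(s) > -7
For e^(5t)*u(-t): L = -1/(s-5), Re(s) < 5
Combined: F(s) = 1/(s + 7) - 1/(s-5), -7 < Re(s) < 5

Answer: 1/(s + 7) - 1/(s-5), ROC: -7 < Re(s) < 5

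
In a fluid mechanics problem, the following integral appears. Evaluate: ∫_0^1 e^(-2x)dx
Antiderivative: (1/(-2))e^(-2x)
Evaluate: (1/(-2))(e^-2 - 1)

Answer: (e^-2 - 1)/(-2)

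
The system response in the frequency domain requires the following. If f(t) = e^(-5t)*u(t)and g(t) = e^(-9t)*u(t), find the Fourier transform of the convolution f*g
By the convolution theorem: F{f*g}=F(omega)*G(omega)
F(omega)=1/(5 + j*omega), G(omega)=1/(9 + j*omega)
F{f*g}=1/((5 + j*omega)(9 + j*omega))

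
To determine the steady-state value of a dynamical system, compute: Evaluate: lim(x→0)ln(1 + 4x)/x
L'Hôpital (0/0): lim 4/(1 + 4x) / 1 = 4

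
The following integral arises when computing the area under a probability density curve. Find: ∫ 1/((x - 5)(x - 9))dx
Partial fractions: 1/((x-5)(x-9))=A/(x-5) + B/(x-9)
A=-1/4, B=1/4
∫ [-1/4· 1/(x-5) + 1/4· 1/(x-9)] dx
=(1/4)[ln|x-9| - ln|x-5|] + C

Answer: (1/4)·ln|(x-9)/(x-5)| + C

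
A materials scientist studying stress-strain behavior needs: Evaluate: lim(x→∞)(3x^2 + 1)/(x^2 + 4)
Divide numerator and denominator by x^2:
lim (3+1/x^2)/(1+4/x^2)=3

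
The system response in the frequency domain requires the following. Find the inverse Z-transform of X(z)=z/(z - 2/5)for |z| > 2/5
Standard pair: z/(z-a) <-> a^n * u[n] for causal signals
With a = 2/5: x[n] = (2/5)^n * u[n]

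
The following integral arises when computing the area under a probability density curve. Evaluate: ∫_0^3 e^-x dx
Antiderivative: -e^-x
Evaluate: -(e^-3-1)

Answer: (e^-3-1)/(-1)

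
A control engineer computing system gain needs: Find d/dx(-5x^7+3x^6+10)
Power rule: d/dx(ax^n) = n·a·x^(n-1)
Term by term: -35·x^6 + 18·x^5

Answer: -35x^6 + 18x^5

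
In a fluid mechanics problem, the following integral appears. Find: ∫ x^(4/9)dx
Power rule: ∫ x^(4/9) dx = x^(13/9)/(13/9)+C

Answer: (9/13)·x^(13/9)+C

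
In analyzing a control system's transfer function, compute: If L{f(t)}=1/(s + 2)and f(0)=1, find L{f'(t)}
L{f'(t)}=s·F(s) - f(0)=s/(s+2)-1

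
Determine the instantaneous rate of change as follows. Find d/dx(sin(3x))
Chain rule: d/dx[sin(u)] = cos(u)·u' where u = 3x
u' = 3

Answer: 3·cos(3x)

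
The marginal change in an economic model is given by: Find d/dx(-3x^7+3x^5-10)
Power rule: d/dx(ax^n)=n·a·x^(n-1)
Term by term: -21·x^6+15·x^4

Answer: -21x^6+15x^4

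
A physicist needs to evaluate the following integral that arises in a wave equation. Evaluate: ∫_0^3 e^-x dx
Antiderivative: -e^-x
Evaluate: -(e^-3 - 1)

Answer: (e^-3 - 1)/(-1)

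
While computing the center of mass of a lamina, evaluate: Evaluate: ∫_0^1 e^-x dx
Antiderivative: -e^-x
Evaluate: -(e^-1-1)

Answer: (e^-1-1)/(-1)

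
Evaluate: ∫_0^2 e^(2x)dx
Antiderivative: (1/2)e^(2x)
Evaluate: (1/2)(e^4 - 1)

Answer: (e^4 - 1)/2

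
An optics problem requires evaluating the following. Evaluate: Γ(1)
Γ(n) = (n-1)! for positive integers
Γ(1) = 0! = 1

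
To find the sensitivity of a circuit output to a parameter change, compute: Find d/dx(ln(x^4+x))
Chain rule: d/dx[ln(u)]=u'/u where u=x^4+x
u'=4x^3+1

Answer: (4x^3+1)/(x^4+x)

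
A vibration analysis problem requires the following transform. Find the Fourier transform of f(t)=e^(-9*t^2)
The Fourier transform of a Gaussian e^(-a*t^2) is sqrt(pi/a)*e^(-omega^2/(4a)).
With a=9: F(omega)=sqrt(pi)/3*e^(-omega^2/36)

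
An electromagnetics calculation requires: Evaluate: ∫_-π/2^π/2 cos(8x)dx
Antiderivative: sin(8x)/8
Evaluate at bounds: [sin(8·π/2)/8] - [sin(8·-π/2)/8]
= ((0) - (0))/8 = 0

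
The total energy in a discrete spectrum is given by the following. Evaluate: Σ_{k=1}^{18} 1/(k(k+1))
Partial fractions: 1/(k(k + 1))=1/k - 1/(k + 1)
Telescoping sum: 1(1 - 1/19)=1·18/19

Answer: 18/19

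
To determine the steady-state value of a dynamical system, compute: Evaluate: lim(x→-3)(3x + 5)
Polynomial is continuous, so substitute x = -3:
3·(-3) + 5 = -4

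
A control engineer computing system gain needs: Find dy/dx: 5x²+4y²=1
Differentiate: 10x + 8y·(dy/dx) = 0
dy/dx = -10x/(8y) = -(5/4)·(x/y)

Answer: dy/dx = -(5/4)·(x/y)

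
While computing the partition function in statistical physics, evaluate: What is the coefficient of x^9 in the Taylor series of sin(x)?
sin(x) = Σ (-1)^k x^(2k+1)/(2k+1)!
For x^9: (-1)^4/9! = 1/362880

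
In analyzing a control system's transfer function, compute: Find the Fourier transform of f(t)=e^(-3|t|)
Using the standard pair: F{e^(-a|t|)} = 2a/(a^2+omega^2)
With a = 3: F(omega) = 6/(9+omega^2)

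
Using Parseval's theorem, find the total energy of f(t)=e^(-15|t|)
Parseval's theorem: E=integral |f(t)|^2 dt=(1/2pi) integral |F(omega)|^2 domega
E=integral_{-inf}^{inf} e^(-30|t|) dt=2*integral_0^inf e^(-30t) dt=2/(2*15)=1/15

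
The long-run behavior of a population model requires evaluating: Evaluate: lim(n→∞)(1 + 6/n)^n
This is the definition of e^6: lim(1+6/n)^n = e^6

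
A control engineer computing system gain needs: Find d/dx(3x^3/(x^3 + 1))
Quotient rule: (f/g)'=(f'g - fg')/g²
f=3x^3, f'=9x^2
g=x^3 + 1, g'=3x^2

Answer: (9x^2·(x^3 + 1) - 9x^5)/(x^3 + 1)²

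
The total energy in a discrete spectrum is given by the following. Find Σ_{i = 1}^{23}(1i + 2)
=1·Σ i+2·23=1·276+46=322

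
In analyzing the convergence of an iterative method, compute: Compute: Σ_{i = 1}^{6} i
Using formula: Σ i^1 = n(n + 1)/2 = 6·7/2 = 21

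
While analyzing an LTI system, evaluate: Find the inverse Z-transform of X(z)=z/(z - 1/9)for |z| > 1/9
Standard pair: z/(z-a) <-> a^n * u[n] for causal signals
With a=1/9: x[n]=(1/9)^n * u[n]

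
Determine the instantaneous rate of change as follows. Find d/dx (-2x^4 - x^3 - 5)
Power rule: d/dx(ax^n)=n·a·x^(n-1)
Term by term: -8·x^3 - 3·x^2

Answer: -8x^3 - 3x^2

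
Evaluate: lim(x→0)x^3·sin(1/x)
Squeeze theorem: -|x^3| ≤ x^3·sin(1/x) ≤ |x^3|
Since x^3 → 0 as x → 0, by squeeze theorem the limit is 0

Answer: 0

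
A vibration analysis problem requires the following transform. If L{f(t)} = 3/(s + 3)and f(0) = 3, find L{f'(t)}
L{f'(t)}=s·F(s) - f(0)=3s/(s + 3) - 3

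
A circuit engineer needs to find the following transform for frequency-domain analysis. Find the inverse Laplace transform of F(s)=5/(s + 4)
L^(-1){5/(s-a)}=c·e^(at)
Here a=-4, c=5

Answer: 5e^(-4t)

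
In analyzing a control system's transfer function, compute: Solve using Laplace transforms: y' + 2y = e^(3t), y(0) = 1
Take L: sY - 1+2Y=1/(s-3)
Y(s+2)=1/(s-3)+1
Y=1/((s-3)(s+2))+1/(s+2)
Partial fractions: 1/((s-3)(s+2))=(1/5)/(s-3) - (1/5)/(s+2)
So Y=(1/5)/(s-3)+(4/5)/(s+2)
Inverse Laplace transform (L^(-1){1/(s-3)}=e^(3t), L^(-1){1/(s+2)}=e^(-2t)):

Answer: y(t)=(1/5)·e^(3t)+(4/5)·e^(-2t)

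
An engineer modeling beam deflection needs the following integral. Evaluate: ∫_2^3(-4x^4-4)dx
Step 1: Find antiderivative F(x) = (-4/5)x^5-4x
Step 2: F(3) - F(2) = -1032/5 - (-168/5) = -864/5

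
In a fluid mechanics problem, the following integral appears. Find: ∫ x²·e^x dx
Integration by parts twice:
First: u = x², dv = e^x dx => x²e^x - 2∫ xe^x dx
Second: u = x, dv = e^x dx => xe^x - e^x
Combining: x²e^x - 2xe^x + 2e^x + C

Answer: e^x(x² - 2x + 2) + C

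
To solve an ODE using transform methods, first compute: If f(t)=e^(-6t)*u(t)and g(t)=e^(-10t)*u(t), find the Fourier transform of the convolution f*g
By the convolution theorem: F{f*g} = F(omega)*G(omega)
F(omega) = 1/(6+j*omega), G(omega) = 1/(10+j*omega)
F{f*g} = 1/((6+j*omega)(10+j*omega))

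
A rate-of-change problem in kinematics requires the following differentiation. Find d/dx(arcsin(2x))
d/dx[arcsin(u)] = u'/√(1-u²), u = 2x, u' = 2

Answer: 2/√(1 - 4x²)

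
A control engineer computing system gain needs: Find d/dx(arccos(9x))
d/dx[arccos(u)] = -u'/√(1-u²), u = 9x, u' = 9

Answer: -9/√(1 - 81x²)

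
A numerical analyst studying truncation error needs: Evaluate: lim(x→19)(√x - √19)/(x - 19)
Multiply by conjugate (√x+√19)/(√x+√19):
= (x - 19)/((x - 19)(√x+√19)) = 1/(√x+√19)
As x → 19: 1/(2√19)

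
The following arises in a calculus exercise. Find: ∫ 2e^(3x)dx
Since d/dx[e^(3x)] = 3e^(3x), we get 2/3 e^(3x)+C

Answer: (2/3)e^(3x)+C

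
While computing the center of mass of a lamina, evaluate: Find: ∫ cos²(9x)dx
Using identity cos²(u)=(1+cos(2u))/2:
∫ (1+cos(18x))/2 dx=x/2+sin(18x)/36+C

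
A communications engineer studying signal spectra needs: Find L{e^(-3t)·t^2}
First shifting: L{e^(at)f(t)}=F(s-a)
L{t^2}=2/s^3
Shift s → s+3: 2/(s+3)^3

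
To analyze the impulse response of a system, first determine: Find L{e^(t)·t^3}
First shifting: L{e^(at)f(t)}=F(s-a)
L{t^3}=6/s^4
Shift s → s-1: 6/(s-1)^4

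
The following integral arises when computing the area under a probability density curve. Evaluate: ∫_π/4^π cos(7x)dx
Antiderivative: sin(7x)/7
Evaluate at bounds: [sin(7·π)/7] - [sin(7·π/4)/7]
=((0) - (-√2/2))/7=√2/14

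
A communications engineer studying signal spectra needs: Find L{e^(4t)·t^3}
First shifting: L{e^(at)f(t)}=F(s-a)
L{t^3}=6/s^4
Shift s → s-4: 6/(s-4)^4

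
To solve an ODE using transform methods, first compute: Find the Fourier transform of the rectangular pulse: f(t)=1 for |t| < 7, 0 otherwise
F(omega)=integral from -7 to 7 of e^(-j*omega*t) dt
=2*sin(7*omega)/omega=14*sinc(7*omega/pi)

Answer: 2*sin(7*omega)/omega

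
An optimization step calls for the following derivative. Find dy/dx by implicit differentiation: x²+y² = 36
Differentiate both sides: 2x+2y·(dy/dx) = 0
Solve: dy/dx = -2x/(2y) = -x/y

Answer: dy/dx = -x/y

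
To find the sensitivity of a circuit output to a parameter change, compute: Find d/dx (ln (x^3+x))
Chain rule: d/dx[ln(u)] = u'/u where u = x^3 + x
u' = 3x^2 + 1

Answer: (3x^2 + 1)/(x^3 + x)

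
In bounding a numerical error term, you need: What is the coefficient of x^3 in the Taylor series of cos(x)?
cos(x) has only even powers. Coefficient of x^3=0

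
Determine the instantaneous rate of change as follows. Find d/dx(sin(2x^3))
Chain rule: d/dx[sin(u)] = cos(u)·u' where u = 2x^3
u' = 6x^2

Answer: 6x^2·cos(2x^3)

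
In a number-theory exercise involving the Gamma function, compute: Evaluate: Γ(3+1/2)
Γ(n+1/2)=(2n)!√π/(4^n·n!)
=720√π/(64·6)=(15/8)·√π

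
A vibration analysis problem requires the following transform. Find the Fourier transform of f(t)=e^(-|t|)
Using the standard pair: F{e^(-a|t|)}=2a/(a^2 + omega^2)
With a=1: F(omega)=2/(1 + omega^2)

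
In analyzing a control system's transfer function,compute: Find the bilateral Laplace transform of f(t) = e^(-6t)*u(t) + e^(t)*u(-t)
For e^(-6t) * u(t): L=1/(s+6), Re(s) > -6
For e^(t) * u(-t): L=-1/(s-1), Re(s) < 1
Combined: F(s)=1/(s+6)-1/(s-1), -6 < Re(s) < 1

Answer: 1/(s+6)-1/(s-1), ROC: -6 < Re(s) < 1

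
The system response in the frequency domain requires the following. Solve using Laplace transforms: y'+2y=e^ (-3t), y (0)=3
Take L: sY - 3+2Y=1/(s+3)
Y(s+2)=1/(s+3)+3
Y=1/((s+3)(s+2))+3/(s+2)
Partial fractions: 1/((s+3)(s+2))=-1/(s+3)+1/(s+2)
So Y=-1/(s+3)+4/(s+2)
Inverse Laplace transform (L^(-1){1/(s+3)}=e^(-3t), L^(-1){1/(s+2)}=e^(-2t)):

Answer: y(t)=-1·e^(-3t)+4·e^(-2t)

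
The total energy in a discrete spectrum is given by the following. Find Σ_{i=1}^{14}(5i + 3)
=5·Σ i + 3·14=5·105 + 42=567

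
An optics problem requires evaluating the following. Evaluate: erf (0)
erf(0) = 0 (error function is odd and erf(0) = 0 by definition)

Answer: 0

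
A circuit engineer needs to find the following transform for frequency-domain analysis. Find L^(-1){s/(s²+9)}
L^(-1){s/(s² + w²)}=cos(wt)
Here w=3

Answer: cos(3t)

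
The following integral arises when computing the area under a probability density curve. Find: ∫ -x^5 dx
Using power rule: ∫ -x^5 dx=-1/6 x^6 + C=(-1/6)x^6 + C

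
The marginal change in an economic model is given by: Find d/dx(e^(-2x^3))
Chain rule: d/dx[e^u]=e^u · u' where u=-2x^3
u'=-6x^2

Answer: -6x^2·e^(-2x^3)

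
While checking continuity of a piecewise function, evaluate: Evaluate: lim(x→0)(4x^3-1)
Polynomial is continuous, so substitute x = 0:
4·0^3-1 = -1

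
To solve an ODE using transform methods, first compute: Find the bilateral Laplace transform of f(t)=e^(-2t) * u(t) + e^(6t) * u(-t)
For e^(-2t) * u(t): L = 1/(s+2), Re(s) > -2
For e^(6t) * u(-t): L = -1/(s-6), Re(s) < 6
Combined: F(s) = 1/(s+2)-1/(s-6), -2 < Re(s) < 6

Answer: 1/(s+2)-1/(s-6), ROC: -2 < Re(s) < 6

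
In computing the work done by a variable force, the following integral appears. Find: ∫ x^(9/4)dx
Power rule: ∫ x^(9/4) dx = x^(13/4)/(13/4) + C

Answer: (4/13)·x^(13/4) + C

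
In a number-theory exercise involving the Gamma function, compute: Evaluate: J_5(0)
J_n(0) = 0 for all n > 0 (Bessel function of first kind)
J_5(0) = 0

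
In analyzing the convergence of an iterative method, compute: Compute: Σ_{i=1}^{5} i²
Using formula: Σ i^2 = n(n + 1)(2n + 1)/6 = 5·6·11/6 = 55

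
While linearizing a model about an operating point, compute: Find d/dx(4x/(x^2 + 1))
Quotient rule: (f/g)' = (f'g - fg')/g²
f = 4x, f' = 4
g = x^2 + 1, g' = 2x

Answer: (4·(x^2 + 1) - 8x^2)/(x^2 + 1)²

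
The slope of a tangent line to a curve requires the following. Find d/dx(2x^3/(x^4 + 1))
Quotient rule: (f/g)'=(f'g - fg')/g²
f=2x^3, f'=6x^2
g=x^4+1, g'=4x^3

Answer: (6x^2·(x^4+1)-8x^6)/(x^4+1)²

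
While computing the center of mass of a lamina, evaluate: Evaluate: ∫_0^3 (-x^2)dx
Step 1: Find antiderivative F(x) = (-1/3)x^3
Step 2: F(3) - F(0) = -9 - (0) = -9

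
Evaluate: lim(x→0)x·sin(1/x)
Squeeze theorem: -|x| ≤ x·sin(1/x) ≤ |x|
Since x → 0 as x → 0, by squeeze theorem the limit is 0

Answer: 0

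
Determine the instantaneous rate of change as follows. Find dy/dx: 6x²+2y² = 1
Differentiate: 12x+4y·(dy/dx)=0
dy/dx=-12x/(4y)=-3·(x/y)

Answer: dy/dx=-3·(x/y)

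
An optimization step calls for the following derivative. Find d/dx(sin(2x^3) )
Chain rule: d/dx[sin(u)]=cos(u)·u' where u=2x^3
u'=6x^2

Answer: 6x^2·cos(2x^3)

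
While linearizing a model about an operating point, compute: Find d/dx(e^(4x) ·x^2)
Product rule: (fg)'=f'g+fg'
f=e^(4x), f'=4·e^(4x)
g=x^2, g'=2x

Answer: 4·e^(4x)·x^2+2·e^(4x)·x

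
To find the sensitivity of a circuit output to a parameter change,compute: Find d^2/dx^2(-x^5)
Apply power rule 2 times:
d^1: -5x^4
d^2: -20x^3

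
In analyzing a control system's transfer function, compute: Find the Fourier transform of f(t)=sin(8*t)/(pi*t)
sin(W*t)/(pi*t) = (W/pi)*sinc(W*t/pi) is the impulse response of the ideal low-pass filter with cutoff W (here W = 8).
Its Fourier transform is a rectangular function:
F(omega) = 1 for |omega| < 8, 0 otherwise

Answer: rect(omega/16) [i.e., 1 for |omega| < 8, 0 otherwise]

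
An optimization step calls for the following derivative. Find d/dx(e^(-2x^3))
Chain rule: d/dx[e^u] = e^u · u' where u = -2x^3
u' = -6x^2

Answer: -6x^2·e^(-2x^3)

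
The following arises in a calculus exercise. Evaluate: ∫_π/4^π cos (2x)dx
Antiderivative: sin(2x)/2
Evaluate at bounds: [sin(2·π)/2] - [sin(2·π/4)/2]
= ((0) - (1))/2 = -1/2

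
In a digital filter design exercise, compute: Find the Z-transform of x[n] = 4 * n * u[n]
Z{n * u[n]}=z/(z-1)^2
By linearity: Z{4 * n * u[n]}=4z/(z-1)^2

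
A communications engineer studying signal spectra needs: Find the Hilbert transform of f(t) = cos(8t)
The Hilbert transform shifts each frequency component by -pi/2.
H{cos(wt)} = sin(wt)
With w = 8: H{cos(8t)} = sin(8t)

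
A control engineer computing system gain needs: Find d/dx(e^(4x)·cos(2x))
Product rule: (fg)' = f'g+fg'
f = e^(4x), f' = 4·e^(4x)
g = cos(2x), g' = -2·sin(2x)

Answer: 4·e^(4x)·cos(2x)-2·e^(4x)·sin(2x)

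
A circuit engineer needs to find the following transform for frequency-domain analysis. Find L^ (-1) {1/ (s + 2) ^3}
L^(-1){1/(s-a)^n}=t^(n-1)·e^(at)/(n-1)!
Here a=-2, n=3: t^2·e^(-2t)/2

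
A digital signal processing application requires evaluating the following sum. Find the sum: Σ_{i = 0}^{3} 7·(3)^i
Geometric series: S = a(1 - r^n)/(1 - r)
a = 7, r = 3, n = 4
S = 7(1 - 81)/-2 = 280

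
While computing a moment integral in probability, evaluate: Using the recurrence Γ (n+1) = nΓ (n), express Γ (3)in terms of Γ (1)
Γ(3)=2Γ(2)=2·1Γ(1)=...=2!·Γ(1)=2·Γ(1)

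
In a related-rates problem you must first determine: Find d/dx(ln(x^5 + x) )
Chain rule: d/dx[ln(u)]=u'/u where u=x^5+x
u'=5x^4+1

Answer: (5x^4+1)/(x^5+x)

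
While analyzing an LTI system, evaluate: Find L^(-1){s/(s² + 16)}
L^(-1){s/(s² + w²)} = cos(wt)
Here w = 4

Answer: cos(4t)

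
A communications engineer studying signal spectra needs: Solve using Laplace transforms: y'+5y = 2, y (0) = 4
Take L of both sides: sY(s)-4+5Y(s)=2/s
Y(s)(s+5)=2/s+4
Y(s)=2/(s(s+5))+4/(s+5)
Partial fractions: 2/(s(s+5))=(2/5)/s - (2/5)/(s+5)
So Y(s)=(2/5)/s+(18/5)/(s+5)
Inverse transform (L^(-1){1/s}=1, L^(-1){1/(s+5)}=e^(-5t)):

Answer: y(t)=2/5+(18/5)·e^(-5t)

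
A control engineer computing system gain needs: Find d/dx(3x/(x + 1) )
Quotient rule: (f/g)' = (f'g - fg')/g²
f = 3x, f' = 3
g = x+1, g' = 1

Answer: (3·(x+1)-3x)/(x+1)²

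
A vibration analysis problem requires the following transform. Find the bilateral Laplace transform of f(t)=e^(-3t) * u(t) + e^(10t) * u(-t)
For e^(-3t) * u(t): L = 1/(s+3), Re(s) > -3
For e^(10t) * u(-t): L = -1/(s-10), Re(s) < 10
Combined: F(s) = 1/(s+3)-1/(s-10), -3 < Re(s) < 10

Answer: 1/(s+3)-1/(s-10), ROC: -3 < Re(s) < 10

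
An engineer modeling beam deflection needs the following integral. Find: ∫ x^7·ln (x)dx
By parts: u=ln(x), dv=x^7 dx
du=1/x dx, v=x^8/8
=x^8·ln(x)/8 - ∫ x^7/8 dx
=x^8·ln(x)/8 - x^8/64+C

Answer: x^8(ln(x)/8-1/64)+C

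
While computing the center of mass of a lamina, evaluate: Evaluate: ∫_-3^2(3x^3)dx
Step 1: Find antiderivative F(x)=(3/4)x^4
Step 2: F(2) - F(-3)=12 - (243/4)=-195/4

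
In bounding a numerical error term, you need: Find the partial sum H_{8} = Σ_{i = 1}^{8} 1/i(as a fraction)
H_8 = 1+1/2+1/3+...+1/8
= 761/280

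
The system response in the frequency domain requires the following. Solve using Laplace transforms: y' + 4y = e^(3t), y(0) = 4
Take L: sY - 4 + 4Y = 1/(s-3)
Y(s + 4) = 1/(s-3) + 4
Y = 1/((s-3)(s + 4)) + 4/(s + 4)
Partial fractions: 1/((s-3)(s + 4)) = (1/7)/(s-3) - (1/7)/(s + 4)
So Y = (1/7)/(s-3) + (27/7)/(s + 4)
Inverse Laplace transform (L^(-1){1/(s-3)} = e^(3t), L^(-1){1/(s + 4)} = e^(-4t)):

Answer: y(t) = (1/7)·e^(3t) + (27/7)·e^(-4t)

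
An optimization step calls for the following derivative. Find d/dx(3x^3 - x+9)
Power rule: d/dx(ax^n)=n·a·x^(n-1)
Term by term: 9·x^2-1

Answer: 9x^2-1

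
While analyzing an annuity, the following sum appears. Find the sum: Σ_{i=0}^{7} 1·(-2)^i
Geometric series: S = a(1 - r^n)/(1 - r)
a = 1, r = -2, n = 8
S = 1(1-256)/3 = -85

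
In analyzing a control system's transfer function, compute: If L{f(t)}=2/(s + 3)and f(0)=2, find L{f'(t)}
L{f'(t)}=s·F(s) - f(0)=2s/(s+3)-2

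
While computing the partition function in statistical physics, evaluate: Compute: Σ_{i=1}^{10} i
Using formula: Σ i^1=n(n+1)/2=10·11/2=55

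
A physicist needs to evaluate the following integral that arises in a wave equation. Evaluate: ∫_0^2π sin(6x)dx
Antiderivative: -cos(6x)/6
Evaluate at bounds: [-cos(6·2π)/6] - [-cos(6·0)/6]
= (-(1)+(1))/6 = 0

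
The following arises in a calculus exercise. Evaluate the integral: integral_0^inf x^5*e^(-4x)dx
This is a Gamma integral. Substitute u = 4x (du = 4 dx):
integral_0^inf x^5 * e^(-4x) dx = (1/4^6) integral_0^inf u^5 * e^(-u) du
= Gamma(6)/4^6 = 5!/4^6 = 120/4096

Answer: 15/512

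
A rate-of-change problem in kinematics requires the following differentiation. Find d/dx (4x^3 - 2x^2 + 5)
Power rule: d/dx(ax^n)=n·a·x^(n-1)
Term by term: 12·x^2 - 4·x

Answer: 12x^2 - 4x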